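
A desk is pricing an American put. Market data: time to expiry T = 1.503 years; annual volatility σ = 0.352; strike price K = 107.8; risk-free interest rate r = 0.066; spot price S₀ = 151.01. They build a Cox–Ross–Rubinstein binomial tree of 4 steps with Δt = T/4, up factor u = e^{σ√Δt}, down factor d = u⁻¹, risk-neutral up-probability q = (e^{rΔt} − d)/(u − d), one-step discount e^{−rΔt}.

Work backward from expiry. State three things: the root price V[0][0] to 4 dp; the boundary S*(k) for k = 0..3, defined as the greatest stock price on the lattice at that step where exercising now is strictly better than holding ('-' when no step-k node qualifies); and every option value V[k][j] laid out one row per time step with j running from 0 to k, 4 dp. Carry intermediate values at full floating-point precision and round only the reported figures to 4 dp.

price = 4.8806
boundary = - - - 79.0464
tree:
4.8806
8.9686 1.1008
16.2242 2.2750 0.0000
28.7536 4.7020 0.0000 0.0000
44.0949 9.7179 0.0000 0.0000 0.0000

Δt=0.37575  u=1.24082  d=0.80592  q=0.50400  discount=0.97551
step 4 (expiry): payoffs max(K−S,0) = 44.0949 9.7179 0.0000 0.0000 0.0000
step 3: (k=3,j=0): S=79.0464, (K−S)⁺=28.7536, hold=26.1131 ⇒ V=28.7536 exercise | (k=3,j=1): S=121.7020, (K−S)⁺=0.0000, hold=4.7020 ⇒ V=4.7020 continue | (k=3,j=2): S=187.3759, (K−S)⁺=0.0000, hold=0.0000 ⇒ V=0.0000 continue | (k=3,j=3): S=288.4892, (K−S)⁺=0.0000, hold=0.0000 ⇒ V=0.0000 continue  boundary S*=79.0464
step 2: (k=2,j=0): S=98.0821, (K−S)⁺=9.7179, hold=16.2242 ⇒ V=16.2242 continue | (k=2,j=1): S=151.0100, (K−S)⁺=0.0000, hold=2.2750 ⇒ V=2.2750 continue | (k=2,j=2): S=232.4993, (K−S)⁺=0.0000, hold=0.0000 ⇒ V=0.0000 continue  boundary S*=-
step 1: (k=1,j=0): S=121.7020, (K−S)⁺=0.0000, hold=8.9686 ⇒ V=8.9686 continue | (k=1,j=1): S=187.3759, (K−S)⁺=0.0000, hold=1.1008 ⇒ V=1.1008 continue  boundary S*=-
step 0: (k=0,j=0): S=151.0100, (K−S)⁺=0.0000, hold=4.8806 ⇒ V=4.8806 continue  boundary S*=-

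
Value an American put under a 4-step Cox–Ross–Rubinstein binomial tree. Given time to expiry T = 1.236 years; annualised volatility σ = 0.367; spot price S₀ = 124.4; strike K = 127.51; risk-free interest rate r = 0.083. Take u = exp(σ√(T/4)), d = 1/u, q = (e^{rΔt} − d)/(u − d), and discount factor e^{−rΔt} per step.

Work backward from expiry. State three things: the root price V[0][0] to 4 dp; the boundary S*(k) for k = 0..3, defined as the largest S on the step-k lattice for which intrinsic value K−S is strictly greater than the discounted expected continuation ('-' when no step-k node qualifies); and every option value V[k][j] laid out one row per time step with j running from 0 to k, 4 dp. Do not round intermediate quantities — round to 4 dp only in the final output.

params: Δt=0.30900 u=1.22631 d=0.81546 q=0.51241 e^(-rΔt)=0.97468
t_4 payoffs: 72.5023 44.7878 3.1100 0.0000 0.0000
t_3: node(3,0) S=67.4564 payoff=60.0536 vs cont=56.8250 → 60.0536 [stop]  node(3,1) S=101.4428 payoff=26.0672 vs cont=22.8385 → 26.0672 [stop]  node(3,2) S=152.5526 payoff=0.0000 vs cont=1.4780 → 1.4780 [wait]  node(3,3) S=229.4129 payoff=0.0000 vs cont=0.0000 → 0.0000 [wait]  ⇒ S*(3)=101.4428
t_2: node(2,0) S=82.7222 payoff=44.7878 vs cont=41.5591 → 44.7878 [stop]  node(2,1) S=124.4000 payoff=3.1100 vs cont=13.1265 → 13.1265 [wait]  node(2,2) S=187.0763 payoff=0.0000 vs cont=0.7024 → 0.7024 [wait]  ⇒ S*(2)=82.7222
t_1: node(1,0) S=101.4428 payoff=26.0672 vs cont=27.8411 → 27.8411 [wait]  node(1,1) S=152.5526 payoff=0.0000 vs cont=6.5892 → 6.5892 [wait]  ⇒ S*(1)=-
t_0: node(0,0) S=124.4000 payoff=3.1100 vs cont=16.5223 → 16.5223 [wait]  ⇒ S*(0)=-

price = 16.5223
boundary = - - 82.7222 101.4428
tree:
16.5223
27.8411 6.5892
44.7878 13.1265 0.7024
60.0536 26.0672 1.4780 0.0000
72.5023 44.7878 3.1100 0.0000 0.0000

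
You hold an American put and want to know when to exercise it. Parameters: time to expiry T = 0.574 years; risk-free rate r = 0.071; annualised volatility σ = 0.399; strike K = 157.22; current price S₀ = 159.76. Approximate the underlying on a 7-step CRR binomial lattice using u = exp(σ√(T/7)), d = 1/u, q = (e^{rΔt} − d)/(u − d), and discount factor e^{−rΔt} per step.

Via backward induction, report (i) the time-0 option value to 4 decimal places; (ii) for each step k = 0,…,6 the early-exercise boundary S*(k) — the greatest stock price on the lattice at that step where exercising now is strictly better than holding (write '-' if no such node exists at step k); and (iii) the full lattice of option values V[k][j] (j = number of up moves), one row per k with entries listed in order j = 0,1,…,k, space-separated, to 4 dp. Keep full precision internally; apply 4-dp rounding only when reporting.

price = 15.7902
boundary = - - - 113.3980 101.1544 113.3980 127.1237
tree:
15.7902
22.9695 8.7087
32.3379 13.7566 3.7014
43.8220 21.0933 6.4919 0.9202
56.0656 31.1486 11.1631 1.8400 0.0000
66.9873 43.8220 18.6863 3.6791 0.0000 0.0000
76.7298 56.0656 30.0963 7.3564 0.0000 0.0000 0.0000
85.4204 66.9873 43.8220 14.7094 0.0000 0.0000 0.0000 0.0000

params: Δt=0.08200 u=1.12104 d=0.89203 q=0.49696 e^(-rΔt)=0.99419
t_7 payoffs: 85.4204 66.9873 43.8220 14.7094 0.0000 0.0000 0.0000 0.0000
t_6: node(6,0) S=80.4902 payoff=76.7298 vs cont=75.8171 → 76.7298 [stop]  node(6,1) S=101.1544 payoff=56.0656 vs cont=55.1529 → 56.0656 [stop]  node(6,2) S=127.1237 payoff=30.0963 vs cont=29.1837 → 30.0963 [stop]  node(6,3) S=159.7600 payoff=0.0000 vs cont=7.3564 → 7.3564 [wait]  node(6,4) S=200.7750 payoff=0.0000 vs cont=0.0000 → 0.0000 [wait]  node(6,5) S=252.3199 payoff=0.0000 vs cont=0.0000 → 0.0000 [wait]  node(6,6) S=317.0977 payoff=0.0000 vs cont=0.0000 → 0.0000 [wait]  ⇒ S*(6)=127.1237
t_5: node(5,0) S=90.2327 payoff=66.9873 vs cont=66.0746 → 66.9873 [stop]  node(5,1) S=113.3980 payoff=43.8220 vs cont=42.9093 → 43.8220 [stop]  node(5,2) S=142.5106 payoff=14.7094 vs cont=18.6863 → 18.6863 [wait]  node(5,3) S=179.0972 payoff=0.0000 vs cont=3.6791 → 3.6791 [wait]  node(5,4) S=225.0767 payoff=0.0000 vs cont=0.0000 → 0.0000 [wait]  node(5,5) S=282.8605 payoff=0.0000 vs cont=0.0000 → 0.0000 [wait]  ⇒ S*(5)=113.3980
t_4: node(4,0) S=101.1544 payoff=56.0656 vs cont=55.1529 → 56.0656 [stop]  node(4,1) S=127.1237 payoff=30.0963 vs cont=31.1486 → 31.1486 [wait]  node(4,2) S=159.7600 payoff=0.0000 vs cont=11.1631 → 11.1631 [wait]  node(4,3) S=200.7750 payoff=0.0000 vs cont=1.8400 → 1.8400 [wait]  node(4,4) S=252.3199 payoff=0.0000 vs cont=0.0000 → 0.0000 [wait]  ⇒ S*(4)=101.1544
t_3: node(3,0) S=113.3980 payoff=43.8220 vs cont=43.4292 → 43.8220 [stop]  node(3,1) S=142.5106 payoff=14.7094 vs cont=21.0933 → 21.0933 [wait]  node(3,2) S=179.0972 payoff=0.0000 vs cont=6.4919 → 6.4919 [wait]  node(3,3) S=225.0767 payoff=0.0000 vs cont=0.9202 → 0.9202 [wait]  ⇒ S*(3)=113.3980
t_2: node(2,0) S=127.1237 payoff=30.0963 vs cont=32.3379 → 32.3379 [wait]  node(2,1) S=159.7600 payoff=0.0000 vs cont=13.7566 → 13.7566 [wait]  node(2,2) S=200.7750 payoff=0.0000 vs cont=3.7014 → 3.7014 [wait]  ⇒ S*(2)=-
t_1: node(1,0) S=142.5106 payoff=14.7094 vs cont=22.9695 → 22.9695 [wait]  node(1,1) S=179.0972 payoff=0.0000 vs cont=8.7087 → 8.7087 [wait]  ⇒ S*(1)=-
t_0: node(0,0) S=159.7600 payoff=0.0000 vs cont=15.7902 → 15.7902 [wait]  ⇒ S*(0)=-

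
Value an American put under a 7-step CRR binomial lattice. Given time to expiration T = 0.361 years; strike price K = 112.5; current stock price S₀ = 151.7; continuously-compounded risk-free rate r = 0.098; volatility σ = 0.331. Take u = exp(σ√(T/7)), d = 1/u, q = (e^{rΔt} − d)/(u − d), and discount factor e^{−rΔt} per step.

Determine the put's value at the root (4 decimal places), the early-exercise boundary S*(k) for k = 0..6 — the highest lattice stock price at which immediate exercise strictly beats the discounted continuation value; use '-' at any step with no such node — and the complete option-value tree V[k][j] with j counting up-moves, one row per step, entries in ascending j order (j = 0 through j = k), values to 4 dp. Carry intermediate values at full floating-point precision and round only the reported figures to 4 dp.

price = 0.5242
boundary = - - - - - - 96.6308
tree:
0.5242
0.9744 0.1053
1.7872 0.2181 0.0000
3.2232 0.4519 0.0000 0.0000
5.6843 0.9362 0.0000 0.0000 0.0000
9.7182 1.9396 0.0000 0.0000 0.0000 0.0000
15.8692 4.0185 0.0000 0.0000 0.0000 0.0000 0.0000
22.8665 8.3257 0.0000 0.0000 0.0000 0.0000 0.0000 0.0000

params: Δt=0.05157 u=1.07807 d=0.92759 q=0.51489 e^(-rΔt)=0.99496
t_7 payoffs: 22.8665 8.3257 0.0000 0.0000 0.0000 0.0000 0.0000 0.0000
t_6: node(6,0) S=96.6308 payoff=15.8692 vs cont=15.3021 → 15.8692 [stop]  node(6,1) S=112.3067 payoff=0.1933 vs cont=4.0185 → 4.0185 [wait]  node(6,2) S=130.5256 payoff=0.0000 vs cont=0.0000 → 0.0000 [wait]  node(6,3) S=151.7000 payoff=0.0000 vs cont=0.0000 → 0.0000 [wait]  node(6,4) S=176.3095 payoff=0.0000 vs cont=0.0000 → 0.0000 [wait]  node(6,5) S=204.9112 payoff=0.0000 vs cont=0.0000 → 0.0000 [wait]  node(6,6) S=238.1528 payoff=0.0000 vs cont=0.0000 → 0.0000 [wait]  ⇒ S*(6)=96.6308
t_5: node(5,0) S=104.1743 payoff=8.3257 vs cont=9.7182 → 9.7182 [wait]  node(5,1) S=121.0739 payoff=0.0000 vs cont=1.9396 → 1.9396 [wait]  node(5,2) S=140.7151 payoff=0.0000 vs cont=0.0000 → 0.0000 [wait]  node(5,3) S=163.5425 payoff=0.0000 vs cont=0.0000 → 0.0000 [wait]  node(5,4) S=190.0731 payoff=0.0000 vs cont=0.0000 → 0.0000 [wait]  node(5,5) S=220.9076 payoff=0.0000 vs cont=0.0000 → 0.0000 [wait]  ⇒ S*(5)=-
t_4: node(4,0) S=112.3067 payoff=0.1933 vs cont=5.6843 → 5.6843 [wait]  node(4,1) S=130.5256 payoff=0.0000 vs cont=0.9362 → 0.9362 [wait]  node(4,2) S=151.7000 payoff=0.0000 vs cont=0.0000 → 0.0000 [wait]  node(4,3) S=176.3095 payoff=0.0000 vs cont=0.0000 → 0.0000 [wait]  node(4,4) S=204.9112 payoff=0.0000 vs cont=0.0000 → 0.0000 [wait]  ⇒ S*(4)=-
t_3: node(3,0) S=121.0739 payoff=0.0000 vs cont=3.2232 → 3.2232 [wait]  node(3,1) S=140.7151 payoff=0.0000 vs cont=0.4519 → 0.4519 [wait]  node(3,2) S=163.5425 payoff=0.0000 vs cont=0.0000 → 0.0000 [wait]  node(3,3) S=190.0731 payoff=0.0000 vs cont=0.0000 → 0.0000 [wait]  ⇒ S*(3)=-
t_2: node(2,0) S=130.5256 payoff=0.0000 vs cont=1.7872 → 1.7872 [wait]  node(2,1) S=151.7000 payoff=0.0000 vs cont=0.2181 → 0.2181 [wait]  node(2,2) S=176.3095 payoff=0.0000 vs cont=0.0000 → 0.0000 [wait]  ⇒ S*(2)=-
t_1: node(1,0) S=140.7151 payoff=0.0000 vs cont=0.9744 → 0.9744 [wait]  node(1,1) S=163.5425 payoff=0.0000 vs cont=0.1053 → 0.1053 [wait]  ⇒ S*(1)=-
t_0: node(0,0) S=151.7000 payoff=0.0000 vs cont=0.5242 → 0.5242 [wait]  ⇒ S*(0)=-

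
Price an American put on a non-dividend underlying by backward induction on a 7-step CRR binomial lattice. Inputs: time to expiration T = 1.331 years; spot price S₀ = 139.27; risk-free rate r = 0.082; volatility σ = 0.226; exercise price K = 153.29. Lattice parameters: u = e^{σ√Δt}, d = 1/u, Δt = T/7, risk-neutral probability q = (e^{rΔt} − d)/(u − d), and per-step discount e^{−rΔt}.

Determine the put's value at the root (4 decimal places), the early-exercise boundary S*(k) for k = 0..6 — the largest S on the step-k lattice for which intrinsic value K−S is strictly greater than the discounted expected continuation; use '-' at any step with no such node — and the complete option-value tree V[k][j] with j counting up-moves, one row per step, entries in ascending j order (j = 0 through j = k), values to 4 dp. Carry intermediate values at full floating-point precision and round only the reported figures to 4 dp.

price = 17.0327
boundary = - 126.1998 114.3562 126.1998 114.3562 126.1998 139.2700
tree:
17.0327
27.0902 9.4503
38.9338 16.3175 4.2113
49.6659 27.0902 8.1413 1.1792
59.3908 38.9338 15.2255 2.6913 0.0000
68.2030 49.6659 27.0902 6.1426 0.0000 0.0000
76.1883 59.3908 38.9338 14.0200 0.0000 0.0000 0.0000
83.4241 68.2030 49.6659 27.0902 0.0000 0.0000 0.0000 0.0000

Δt=0.19014  u=1.10357  d=0.90615  q=0.55498  discount=0.98453
step 7 (expiry): payoffs max(K−S,0) = 83.4241 68.2030 49.6659 27.0902 0.0000 0.0000 0.0000 0.0000
step 6: (k=6,j=0): S=77.1017, (K−S)⁺=76.1883, hold=73.8168 ⇒ V=76.1883 exercise | (k=6,j=1): S=93.8992, (K−S)⁺=59.3908, hold=57.0193 ⇒ V=59.3908 exercise | (k=6,j=2): S=114.3562, (K−S)⁺=38.9338, hold=36.5623 ⇒ V=38.9338 exercise | (k=6,j=3): S=139.2700, (K−S)⁺=14.0200, hold=11.8691 ⇒ V=14.0200 exercise | (k=6,j=4): S=169.6115, (K−S)⁺=0.0000, hold=0.0000 ⇒ V=0.0000 continue | (k=6,j=5): S=206.5633, (K−S)⁺=0.0000, hold=0.0000 ⇒ V=0.0000 continue | (k=6,j=6): S=251.5655, (K−S)⁺=0.0000, hold=0.0000 ⇒ V=0.0000 continue  boundary S*=139.2700
step 5: (k=5,j=0): S=85.0870, (K−S)⁺=68.2030, hold=65.8315 ⇒ V=68.2030 exercise | (k=5,j=1): S=103.6241, (K−S)⁺=49.6659, hold=47.2944 ⇒ V=49.6659 exercise | (k=5,j=2): S=126.1998, (K−S)⁺=27.0902, hold=24.7187 ⇒ V=27.0902 exercise | (k=5,j=3): S=153.6939, (K−S)⁺=0.0000, hold=6.1426 ⇒ V=6.1426 continue | (k=5,j=4): S=187.1778, (K−S)⁺=0.0000, hold=0.0000 ⇒ V=0.0000 continue | (k=5,j=5): S=227.9566, (K−S)⁺=0.0000, hold=0.0000 ⇒ V=0.0000 continue  boundary S*=126.1998
step 4: (k=4,j=0): S=93.8992, (K−S)⁺=59.3908, hold=57.0193 ⇒ V=59.3908 exercise | (k=4,j=1): S=114.3562, (K−S)⁺=38.9338, hold=36.5623 ⇒ V=38.9338 exercise | (k=4,j=2): S=139.2700, (K−S)⁺=14.0200, hold=15.2255 ⇒ V=15.2255 continue | (k=4,j=3): S=169.6115, (K−S)⁺=0.0000, hold=2.6913 ⇒ V=2.6913 continue | (k=4,j=4): S=206.5633, (K−S)⁺=0.0000, hold=0.0000 ⇒ V=0.0000 continue  boundary S*=114.3562
step 3: (k=3,j=0): S=103.6241, (K−S)⁺=49.6659, hold=47.2944 ⇒ V=49.6659 exercise | (k=3,j=1): S=126.1998, (K−S)⁺=27.0902, hold=25.3773 ⇒ V=27.0902 exercise | (k=3,j=2): S=153.6939, (K−S)⁺=0.0000, hold=8.1413 ⇒ V=8.1413 continue | (k=3,j=3): S=187.1778, (K−S)⁺=0.0000, hold=1.1792 ⇒ V=1.1792 continue  boundary S*=126.1998
step 2: (k=2,j=0): S=114.3562, (K−S)⁺=38.9338, hold=36.5623 ⇒ V=38.9338 exercise | (k=2,j=1): S=139.2700, (K−S)⁺=14.0200, hold=16.3175 ⇒ V=16.3175 continue | (k=2,j=2): S=169.6115, (K−S)⁺=0.0000, hold=4.2113 ⇒ V=4.2113 continue  boundary S*=114.3562
step 1: (k=1,j=0): S=126.1998, (K−S)⁺=27.0902, hold=25.9740 ⇒ V=27.0902 exercise | (k=1,j=1): S=153.6939, (K−S)⁺=0.0000, hold=9.4503 ⇒ V=9.4503 continue  boundary S*=126.1998
step 0: (k=0,j=0): S=139.2700, (K−S)⁺=14.0200, hold=17.0327 ⇒ V=17.0327 continue  boundary S*=-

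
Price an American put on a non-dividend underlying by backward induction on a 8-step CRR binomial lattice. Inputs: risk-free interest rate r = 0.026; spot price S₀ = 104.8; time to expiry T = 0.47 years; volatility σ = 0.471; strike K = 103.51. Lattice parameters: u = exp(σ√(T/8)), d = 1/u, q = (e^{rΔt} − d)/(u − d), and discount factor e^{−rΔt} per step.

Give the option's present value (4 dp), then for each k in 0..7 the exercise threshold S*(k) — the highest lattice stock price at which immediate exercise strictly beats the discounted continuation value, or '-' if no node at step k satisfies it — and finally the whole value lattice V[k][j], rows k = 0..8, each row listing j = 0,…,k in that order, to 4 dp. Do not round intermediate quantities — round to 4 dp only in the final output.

price = 11.9002
boundary = - - - - 66.3804 74.4081 66.3804 74.4081
tree:
11.9002
16.6612 6.7425
22.6050 10.2279 2.9603
29.5740 15.0720 4.9743 0.7720
37.1296 21.4231 8.1893 1.4816 0.0000
44.2912 29.1019 13.1118 2.8436 0.0000 0.0000
50.6801 37.1296 20.1640 5.4576 0.0000 0.0000 0.0000
56.3798 44.2912 29.1019 10.4745 0.0000 0.0000 0.0000 0.0000
61.4646 50.6801 37.1296 20.1033 0.0000 0.0000 0.0000 0.0000 0.0000

Δt=0.05875, u=1.12093, d=0.89211, q=0.47817, disc=e^(-rΔt)=0.99847
k=8 terminal: V=max(K-S,0) → 61.4646 50.6801 37.1296 20.1033 0.0000 0.0000 0.0000 0.0000 0.0000
k=7: j=0 S=47.1302 intr=56.3798 cont=56.2218 V=56.3798[EX]; j=1 S=59.2188 intr=44.2912 cont=44.1332 V=44.2912[EX]; j=2 S=74.4081 intr=29.1019 cont=28.9439 V=29.1019[EX]; j=3 S=93.4934 intr=10.0166 cont=10.4745 V=10.4745[hold]; j=4 S=117.4740 intr=0.0000 cont=0.0000 V=0.0000[hold]; j=5 S=147.6054 intr=0.0000 cont=0.0000 V=0.0000[hold]; j=6 S=185.4654 intr=0.0000 cont=0.0000 V=0.0000[hold]; j=7 S=233.0362 intr=0.0000 cont=0.0000 V=0.0000[hold]  S*(7)=74.4081
k=6: j=0 S=52.8299 intr=50.6801 cont=50.5221 V=50.6801[EX]; j=1 S=66.3804 intr=37.1296 cont=36.9716 V=37.1296[EX]; j=2 S=83.4067 intr=20.1033 cont=20.1640 V=20.1640[hold]; j=3 S=104.8000 intr=0.0000 cont=5.4576 V=5.4576[hold]; j=4 S=131.6806 intr=0.0000 cont=0.0000 V=0.0000[hold]; j=5 S=165.4560 intr=0.0000 cont=0.0000 V=0.0000[hold]; j=6 S=207.8945 intr=0.0000 cont=0.0000 V=0.0000[hold]  S*(6)=66.3804
k=5: j=0 S=59.2188 intr=44.2912 cont=44.1332 V=44.2912[EX]; j=1 S=74.4081 intr=29.1019 cont=28.9728 V=29.1019[EX]; j=2 S=93.4934 intr=10.0166 cont=13.1118 V=13.1118[hold]; j=3 S=117.4740 intr=0.0000 cont=2.8436 V=2.8436[hold]; j=4 S=147.6054 intr=0.0000 cont=0.0000 V=0.0000[hold]; j=5 S=185.4654 intr=0.0000 cont=0.0000 V=0.0000[hold]  S*(5)=74.4081
k=4: j=0 S=66.3804 intr=37.1296 cont=36.9716 V=37.1296[EX]; j=1 S=83.4067 intr=20.1033 cont=21.4231 V=21.4231[hold]; j=2 S=104.8000 intr=0.0000 cont=8.1893 V=8.1893[hold]; j=3 S=131.6806 intr=0.0000 cont=1.4816 V=1.4816[hold]; j=4 S=165.4560 intr=0.0000 cont=0.0000 V=0.0000[hold]  S*(4)=66.3804
k=3: j=0 S=74.4081 intr=29.1019 cont=29.5740 V=29.5740[hold]; j=1 S=93.4934 intr=10.0166 cont=15.0720 V=15.0720[hold]; j=2 S=117.4740 intr=0.0000 cont=4.9743 V=4.9743[hold]; j=3 S=147.6054 intr=0.0000 cont=0.7720 V=0.7720[hold]  S*(3)=-
k=2: j=0 S=83.4067 intr=20.1033 cont=22.6050 V=22.6050[hold]; j=1 S=104.8000 intr=0.0000 cont=10.2279 V=10.2279[hold]; j=2 S=131.6806 intr=0.0000 cont=2.9603 V=2.9603[hold]  S*(2)=-
k=1: j=0 S=93.4934 intr=10.0166 cont=16.6612 V=16.6612[hold]; j=1 S=117.4740 intr=0.0000 cont=6.7425 V=6.7425[hold]  S*(1)=-
k=0: j=0 S=104.8000 intr=0.0000 cont=11.9002 V=11.9002[hold]  S*(0)=-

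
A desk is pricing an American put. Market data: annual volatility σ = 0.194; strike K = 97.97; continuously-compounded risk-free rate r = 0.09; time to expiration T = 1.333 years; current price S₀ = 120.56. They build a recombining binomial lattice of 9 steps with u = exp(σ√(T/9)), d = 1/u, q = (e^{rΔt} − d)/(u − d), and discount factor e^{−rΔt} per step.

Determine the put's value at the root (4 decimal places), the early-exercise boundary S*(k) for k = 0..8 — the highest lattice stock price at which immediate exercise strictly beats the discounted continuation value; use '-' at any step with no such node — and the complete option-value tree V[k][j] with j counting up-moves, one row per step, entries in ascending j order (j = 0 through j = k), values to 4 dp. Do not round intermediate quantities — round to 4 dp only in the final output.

price = 0.8476
boundary = - - - - - 83.0000 77.0288 83.0000 89.4341
tree:
0.8476
1.5858 0.3132
2.9038 0.6333 0.0802
5.1829 1.2606 0.1772 0.0092
8.9713 2.4599 0.3897 0.0218 0.0000
14.9700 4.6776 0.8524 0.0514 0.0000 0.0000
20.9412 8.5864 1.8523 0.1215 0.0000 0.0000 0.0000
26.4828 14.9700 3.9946 0.2871 0.0000 0.0000 0.0000 0.0000
31.6257 20.9412 8.5359 0.6784 0.0000 0.0000 0.0000 0.0000 0.0000
36.3987 26.4828 14.9700 1.6030 0.0000 0.0000 0.0000 0.0000 0.0000 0.0000

params: Δt=0.14811 u=1.07752 d=0.92806 q=0.57113 e^(-rΔt)=0.98676
t_9 payoffs: 36.3987 26.4828 14.9700 1.6030 0.0000 0.0000 0.0000 0.0000 0.0000 0.0000
t_8: node(8,0) S=66.3443 payoff=31.6257 vs cont=30.3285 → 31.6257 [stop]  node(8,1) S=77.0288 payoff=20.9412 vs cont=19.6439 → 20.9412 [stop]  node(8,2) S=89.4341 payoff=8.5359 vs cont=7.2386 → 8.5359 [stop]  node(8,3) S=103.8373 payoff=0.0000 vs cont=0.6784 → 0.6784 [wait]  node(8,4) S=120.5600 payoff=0.0000 vs cont=0.0000 → 0.0000 [wait]  node(8,5) S=139.9759 payoff=0.0000 vs cont=0.0000 → 0.0000 [wait]  node(8,6) S=162.5186 payoff=0.0000 vs cont=0.0000 → 0.0000 [wait]  node(8,7) S=188.6919 payoff=0.0000 vs cont=0.0000 → 0.0000 [wait]  node(8,8) S=219.0802 payoff=0.0000 vs cont=0.0000 → 0.0000 [wait]  ⇒ S*(8)=89.4341
t_7: node(7,0) S=71.4872 payoff=26.4828 vs cont=25.1855 → 26.4828 [stop]  node(7,1) S=83.0000 payoff=14.9700 vs cont=13.6727 → 14.9700 [stop]  node(7,2) S=96.3670 payoff=1.6030 vs cont=3.9946 → 3.9946 [wait]  node(7,3) S=111.8866 payoff=0.0000 vs cont=0.2871 → 0.2871 [wait]  node(7,4) S=129.9057 payoff=0.0000 vs cont=0.0000 → 0.0000 [wait]  node(7,5) S=150.8267 payoff=0.0000 vs cont=0.0000 → 0.0000 [wait]  node(7,6) S=175.1170 payoff=0.0000 vs cont=0.0000 → 0.0000 [wait]  node(7,7) S=203.3191 payoff=0.0000 vs cont=0.0000 → 0.0000 [wait]  ⇒ S*(7)=83.0000
t_6: node(6,0) S=77.0288 payoff=20.9412 vs cont=19.6439 → 20.9412 [stop]  node(6,1) S=89.4341 payoff=8.5359 vs cont=8.5864 → 8.5864 [wait]  node(6,2) S=103.8373 payoff=0.0000 vs cont=1.8523 → 1.8523 [wait]  node(6,3) S=120.5600 payoff=0.0000 vs cont=0.1215 → 0.1215 [wait]  node(6,4) S=139.9759 payoff=0.0000 vs cont=0.0000 → 0.0000 [wait]  node(6,5) S=162.5186 payoff=0.0000 vs cont=0.0000 → 0.0000 [wait]  node(6,6) S=188.6919 payoff=0.0000 vs cont=0.0000 → 0.0000 [wait]  ⇒ S*(6)=77.0288
t_5: node(5,0) S=83.0000 payoff=14.9700 vs cont=13.7012 → 14.9700 [stop]  node(5,1) S=96.3670 payoff=1.6030 vs cont=4.6776 → 4.6776 [wait]  node(5,2) S=111.8866 payoff=0.0000 vs cont=0.8524 → 0.8524 [wait]  node(5,3) S=129.9057 payoff=0.0000 vs cont=0.0514 → 0.0514 [wait]  node(5,4) S=150.8267 payoff=0.0000 vs cont=0.0000 → 0.0000 [wait]  node(5,5) S=175.1170 payoff=0.0000 vs cont=0.0000 → 0.0000 [wait]  ⇒ S*(5)=83.0000
t_4: node(4,0) S=89.4341 payoff=8.5359 vs cont=8.9713 → 8.9713 [wait]  node(4,1) S=103.8373 payoff=0.0000 vs cont=2.4599 → 2.4599 [wait]  node(4,2) S=120.5600 payoff=0.0000 vs cont=0.3897 → 0.3897 [wait]  node(4,3) S=139.9759 payoff=0.0000 vs cont=0.0218 → 0.0218 [wait]  node(4,4) S=162.5186 payoff=0.0000 vs cont=0.0000 → 0.0000 [wait]  ⇒ S*(4)=-
t_3: node(3,0) S=96.3670 payoff=1.6030 vs cont=5.1829 → 5.1829 [wait]  node(3,1) S=111.8866 payoff=0.0000 vs cont=1.2606 → 1.2606 [wait]  node(3,2) S=129.9057 payoff=0.0000 vs cont=0.1772 → 0.1772 [wait]  node(3,3) S=150.8267 payoff=0.0000 vs cont=0.0092 → 0.0092 [wait]  ⇒ S*(3)=-
t_2: node(2,0) S=103.8373 payoff=0.0000 vs cont=2.9038 → 2.9038 [wait]  node(2,1) S=120.5600 payoff=0.0000 vs cont=0.6333 → 0.6333 [wait]  node(2,2) S=139.9759 payoff=0.0000 vs cont=0.0802 → 0.0802 [wait]  ⇒ S*(2)=-
t_1: node(1,0) S=111.8866 payoff=0.0000 vs cont=1.5858 → 1.5858 [wait]  node(1,1) S=129.9057 payoff=0.0000 vs cont=0.3132 → 0.3132 [wait]  ⇒ S*(1)=-
t_0: node(0,0) S=120.5600 payoff=0.0000 vs cont=0.8476 → 0.8476 [wait]  ⇒ S*(0)=-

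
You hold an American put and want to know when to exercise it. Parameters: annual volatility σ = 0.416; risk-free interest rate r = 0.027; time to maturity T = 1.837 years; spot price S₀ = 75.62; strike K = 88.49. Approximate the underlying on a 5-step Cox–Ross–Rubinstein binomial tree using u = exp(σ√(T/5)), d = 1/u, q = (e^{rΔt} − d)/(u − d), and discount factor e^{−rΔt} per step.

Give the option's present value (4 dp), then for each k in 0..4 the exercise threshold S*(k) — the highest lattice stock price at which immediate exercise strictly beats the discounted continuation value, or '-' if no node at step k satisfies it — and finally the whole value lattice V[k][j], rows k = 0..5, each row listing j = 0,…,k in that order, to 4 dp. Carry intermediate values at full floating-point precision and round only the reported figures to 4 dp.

params: Δt=0.36740 u=1.28679 d=0.77713 q=0.45685 e^(-rΔt)=0.99013
t_5 payoffs: 67.0564 52.9995 29.7237 0.0000 0.0000 0.0000
t_4: node(4,0) S=27.5806 payoff=60.9094 vs cont=60.0360 → 60.9094 [stop]  node(4,1) S=45.6688 payoff=42.8212 vs cont=41.9477 → 42.8212 [stop]  node(4,2) S=75.6200 payoff=12.8700 vs cont=15.9850 → 15.9850 [wait]  node(4,3) S=125.2141 payoff=0.0000 vs cont=0.0000 → 0.0000 [wait]  node(4,4) S=207.3338 payoff=0.0000 vs cont=0.0000 → 0.0000 [wait]  ⇒ S*(4)=45.6688
t_3: node(3,0) S=35.4905 payoff=52.9995 vs cont=52.1261 → 52.9995 [stop]  node(3,1) S=58.7663 payoff=29.7237 vs cont=30.2593 → 30.2593 [wait]  node(3,2) S=97.3072 payoff=0.0000 vs cont=8.5965 → 8.5965 [wait]  node(3,3) S=161.1245 payoff=0.0000 vs cont=0.0000 → 0.0000 [wait]  ⇒ S*(3)=35.4905
t_2: node(2,0) S=45.6688 payoff=42.8212 vs cont=42.1900 → 42.8212 [stop]  node(2,1) S=75.6200 payoff=12.8700 vs cont=20.1615 → 20.1615 [wait]  node(2,2) S=125.2141 payoff=0.0000 vs cont=4.6230 → 4.6230 [wait]  ⇒ S*(2)=45.6688
t_1: node(1,0) S=58.7663 payoff=29.7237 vs cont=32.1485 → 32.1485 [wait]  node(1,1) S=97.3072 payoff=0.0000 vs cont=12.9338 → 12.9338 [wait]  ⇒ S*(1)=-
t_0: node(0,0) S=75.6200 payoff=12.8700 vs cont=23.1395 → 23.1395 [wait]  ⇒ S*(0)=-

price = 23.1395
boundary = - - 45.6688 35.4905 45.6688
tree:
23.1395
32.1485 12.9338
42.8212 20.1615 4.6230
52.9995 30.2593 8.5965 0.0000
60.9094 42.8212 15.9850 0.0000 0.0000
67.0564 52.9995 29.7237 0.0000 0.0000 0.0000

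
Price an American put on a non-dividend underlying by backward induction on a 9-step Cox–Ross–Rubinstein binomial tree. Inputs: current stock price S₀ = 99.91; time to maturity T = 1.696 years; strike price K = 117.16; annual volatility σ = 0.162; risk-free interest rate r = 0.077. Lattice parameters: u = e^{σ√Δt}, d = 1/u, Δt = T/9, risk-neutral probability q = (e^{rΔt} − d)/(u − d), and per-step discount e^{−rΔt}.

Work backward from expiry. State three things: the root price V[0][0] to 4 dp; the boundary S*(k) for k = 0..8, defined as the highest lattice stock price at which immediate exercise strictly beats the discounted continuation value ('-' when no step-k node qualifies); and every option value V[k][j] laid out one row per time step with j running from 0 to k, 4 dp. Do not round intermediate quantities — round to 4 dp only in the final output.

price = 17.2500
boundary = 99.9100 93.1252 99.9100 93.1252 99.9100 107.1891 99.9100 107.1891 99.9100
tree:
17.2500
24.0348 10.4052
30.3588 17.2500 5.8340
36.2533 24.0348 10.1980 2.8996
41.7476 30.3588 17.2500 5.4754 1.1540
46.8688 36.2533 24.0348 9.9709 2.4393 0.2757
51.6421 41.7476 30.3588 17.2500 5.0240 0.6761 0.0000
56.0914 46.8688 36.2533 24.0348 9.9709 1.6580 0.0000 0.0000
60.2385 51.6421 41.7476 30.3588 17.2500 4.0660 0.0000 0.0000 0.0000
64.1039 56.0914 46.8688 36.2533 24.0348 9.9709 0.0000 0.0000 0.0000 0.0000

params: Δt=0.18844 u=1.07286 d=0.93209 q=0.58626 e^(-rΔt)=0.98559
t_9 payoffs: 64.1039 56.0914 46.8688 36.2533 24.0348 9.9709 0.0000 0.0000 0.0000 0.0000
t_8: node(8,0) S=56.9215 payoff=60.2385 vs cont=58.5507 → 60.2385 [stop]  node(8,1) S=65.5179 payoff=51.6421 vs cont=49.9544 → 51.6421 [stop]  node(8,2) S=75.4124 payoff=41.7476 vs cont=40.0599 → 41.7476 [stop]  node(8,3) S=86.8012 payoff=30.3588 vs cont=28.6710 → 30.3588 [stop]  node(8,4) S=99.9100 payoff=17.2500 vs cont=15.5623 → 17.2500 [stop]  node(8,5) S=114.9985 payoff=2.1615 vs cont=4.0660 → 4.0660 [wait]  node(8,6) S=132.3656 payoff=0.0000 vs cont=0.0000 → 0.0000 [wait]  node(8,7) S=152.3555 payoff=0.0000 vs cont=0.0000 → 0.0000 [wait]  node(8,8) S=175.3644 payoff=0.0000 vs cont=0.0000 → 0.0000 [wait]  ⇒ S*(8)=99.9100
t_7: node(7,0) S=61.0686 payoff=56.0914 vs cont=54.4036 → 56.0914 [stop]  node(7,1) S=70.2912 payoff=46.8688 vs cont=45.1810 → 46.8688 [stop]  node(7,2) S=80.9067 payoff=36.2533 vs cont=34.5656 → 36.2533 [stop]  node(7,3) S=93.1252 payoff=24.0348 vs cont=22.3470 → 24.0348 [stop]  node(7,4) S=107.1891 payoff=9.9709 vs cont=9.3836 → 9.9709 [stop]  node(7,5) S=123.3768 payoff=0.0000 vs cont=1.6580 → 1.6580 [wait]  node(7,6) S=142.0093 payoff=0.0000 vs cont=0.0000 → 0.0000 [wait]  node(7,7) S=163.4556 payoff=0.0000 vs cont=0.0000 → 0.0000 [wait]  ⇒ S*(7)=107.1891
t_6: node(6,0) S=65.5179 payoff=51.6421 vs cont=49.9544 → 51.6421 [stop]  node(6,1) S=75.4124 payoff=41.7476 vs cont=40.0599 → 41.7476 [stop]  node(6,2) S=86.8012 payoff=30.3588 vs cont=28.6710 → 30.3588 [stop]  node(6,3) S=99.9100 payoff=17.2500 vs cont=15.5623 → 17.2500 [stop]  node(6,4) S=114.9985 payoff=2.1615 vs cont=5.0240 → 5.0240 [wait]  node(6,5) S=132.3656 payoff=0.0000 vs cont=0.6761 → 0.6761 [wait]  node(6,6) S=152.3555 payoff=0.0000 vs cont=0.0000 → 0.0000 [wait]  ⇒ S*(6)=99.9100
t_5: node(5,0) S=70.2912 payoff=46.8688 vs cont=45.1810 → 46.8688 [stop]  node(5,1) S=80.9067 payoff=36.2533 vs cont=34.5656 → 36.2533 [stop]  node(5,2) S=93.1252 payoff=24.0348 vs cont=22.3470 → 24.0348 [stop]  node(5,3) S=107.1891 payoff=9.9709 vs cont=9.9371 → 9.9709 [stop]  node(5,4) S=123.3768 payoff=0.0000 vs cont=2.4393 → 2.4393 [wait]  node(5,5) S=142.0093 payoff=0.0000 vs cont=0.2757 → 0.2757 [wait]  ⇒ S*(5)=107.1891
t_4: node(4,0) S=75.4124 payoff=41.7476 vs cont=40.0599 → 41.7476 [stop]  node(4,1) S=86.8012 payoff=30.3588 vs cont=28.6710 → 30.3588 [stop]  node(4,2) S=99.9100 payoff=17.2500 vs cont=15.5623 → 17.2500 [stop]  node(4,3) S=114.9985 payoff=2.1615 vs cont=5.4754 → 5.4754 [wait]  node(4,4) S=132.3656 payoff=0.0000 vs cont=1.1540 → 1.1540 [wait]  ⇒ S*(4)=99.9100
t_3: node(3,0) S=80.9067 payoff=36.2533 vs cont=34.5656 → 36.2533 [stop]  node(3,1) S=93.1252 payoff=24.0348 vs cont=22.3470 → 24.0348 [stop]  node(3,2) S=107.1891 payoff=9.9709 vs cont=10.1980 → 10.1980 [wait]  node(3,3) S=123.3768 payoff=0.0000 vs cont=2.8996 → 2.8996 [wait]  ⇒ S*(3)=93.1252
t_2: node(2,0) S=86.8012 payoff=30.3588 vs cont=28.6710 → 30.3588 [stop]  node(2,1) S=99.9100 payoff=17.2500 vs cont=15.6935 → 17.2500 [stop]  node(2,2) S=114.9985 payoff=2.1615 vs cont=5.8340 → 5.8340 [wait]  ⇒ S*(2)=99.9100
t_1: node(1,0) S=93.1252 payoff=24.0348 vs cont=22.3470 → 24.0348 [stop]  node(1,1) S=107.1891 payoff=9.9709 vs cont=10.4052 → 10.4052 [wait]  ⇒ S*(1)=93.1252
t_0: node(0,0) S=99.9100 payoff=17.2500 vs cont=15.8132 → 17.2500 [stop]  ⇒ S*(0)=99.9100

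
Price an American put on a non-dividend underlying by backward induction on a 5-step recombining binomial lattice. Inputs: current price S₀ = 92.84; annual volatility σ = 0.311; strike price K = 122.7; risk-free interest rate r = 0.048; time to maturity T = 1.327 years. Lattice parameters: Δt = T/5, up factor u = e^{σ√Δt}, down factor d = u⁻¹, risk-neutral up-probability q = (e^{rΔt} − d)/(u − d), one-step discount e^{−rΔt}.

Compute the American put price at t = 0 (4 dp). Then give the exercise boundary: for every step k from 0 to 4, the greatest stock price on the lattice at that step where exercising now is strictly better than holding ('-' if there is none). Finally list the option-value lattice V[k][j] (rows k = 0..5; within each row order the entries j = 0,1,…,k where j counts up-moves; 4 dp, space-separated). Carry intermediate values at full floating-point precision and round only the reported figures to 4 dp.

params: Δt=0.26540 u=1.17377 d=0.85196 q=0.49987 e^(-rΔt)=0.98734
t_5 payoffs: 81.0297 65.2897 43.6042 13.7275 0.0000 0.0000
t_4: node(4,0) S=48.9112 payoff=73.7888 vs cont=72.2356 → 73.7888 [stop]  node(4,1) S=67.3863 payoff=55.3137 vs cont=53.7605 → 55.3137 [stop]  node(4,2) S=92.8400 payoff=29.8600 vs cont=28.3068 → 29.8600 [stop]  node(4,3) S=127.9083 payoff=0.0000 vs cont=6.7786 → 6.7786 [wait]  node(4,4) S=176.2228 payoff=0.0000 vs cont=0.0000 → 0.0000 [wait]  ⇒ S*(4)=92.8400
t_3: node(3,0) S=57.4103 payoff=65.2897 vs cont=63.7365 → 65.2897 [stop]  node(3,1) S=79.0958 payoff=43.6042 vs cont=42.0510 → 43.6042 [stop]  node(3,2) S=108.9725 payoff=13.7275 vs cont=18.0904 → 18.0904 [wait]  node(3,3) S=150.1344 payoff=0.0000 vs cont=3.3473 → 3.3473 [wait]  ⇒ S*(3)=79.0958
t_2: node(2,0) S=67.3863 payoff=55.3137 vs cont=53.7605 → 55.3137 [stop]  node(2,1) S=92.8400 payoff=29.8600 vs cont=30.4601 → 30.4601 [wait]  node(2,2) S=127.9083 payoff=0.0000 vs cont=10.5850 → 10.5850 [wait]  ⇒ S*(2)=67.3863
t_1: node(1,0) S=79.0958 payoff=43.6042 vs cont=42.3472 → 43.6042 [stop]  node(1,1) S=108.9725 payoff=13.7275 vs cont=20.2653 → 20.2653 [wait]  ⇒ S*(1)=79.0958
t_0: node(0,0) S=92.8400 payoff=29.8600 vs cont=31.5335 → 31.5335 [wait]  ⇒ S*(0)=-

price = 31.5335
boundary = - 79.0958 67.3863 79.0958 92.8400
tree:
31.5335
43.6042 20.2653
55.3137 30.4601 10.5850
65.2897 43.6042 18.0904 3.3473
73.7888 55.3137 29.8600 6.7786 0.0000
81.0297 65.2897 43.6042 13.7275 0.0000 0.0000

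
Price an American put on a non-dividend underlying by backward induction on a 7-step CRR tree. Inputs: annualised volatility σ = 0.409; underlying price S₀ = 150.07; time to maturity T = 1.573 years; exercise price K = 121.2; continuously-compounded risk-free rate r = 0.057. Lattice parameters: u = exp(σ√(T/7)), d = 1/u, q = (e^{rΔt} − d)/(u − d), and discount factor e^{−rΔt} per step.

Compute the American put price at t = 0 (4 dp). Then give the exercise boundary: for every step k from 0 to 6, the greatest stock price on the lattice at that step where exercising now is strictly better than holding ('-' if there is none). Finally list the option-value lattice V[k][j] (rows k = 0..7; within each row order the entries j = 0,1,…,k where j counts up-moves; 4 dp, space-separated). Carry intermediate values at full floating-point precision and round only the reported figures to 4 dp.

Δt=0.22471  u=1.21395  d=0.82375  q=0.48472  discount=0.98727
step 7 (expiry): payoffs max(K−S,0) = 82.5741 64.2776 37.3144 0.0000 0.0000 0.0000 0.0000 0.0000
step 6: (k=6,j=0): S=46.8901, (K−S)⁺=74.3099, hold=72.7674 ⇒ V=74.3099 exercise | (k=6,j=1): S=69.1012, (K−S)⁺=52.0988, hold=50.5563 ⇒ V=52.0988 exercise | (k=6,j=2): S=101.8333, (K−S)⁺=19.3667, hold=18.9827 ⇒ V=19.3667 exercise | (k=6,j=3): S=150.0700, (K−S)⁺=0.0000, hold=0.0000 ⇒ V=0.0000 continue | (k=6,j=4): S=221.1557, (K−S)⁺=0.0000, hold=0.0000 ⇒ V=0.0000 continue | (k=6,j=5): S=325.9135, (K−S)⁺=0.0000, hold=0.0000 ⇒ V=0.0000 continue | (k=6,j=6): S=480.2933, (K−S)⁺=0.0000, hold=0.0000 ⇒ V=0.0000 continue  boundary S*=101.8333
step 5: (k=5,j=0): S=56.9224, (K−S)⁺=64.2776, hold=62.7351 ⇒ V=64.2776 exercise | (k=5,j=1): S=83.8856, (K−S)⁺=37.3144, hold=35.7719 ⇒ V=37.3144 exercise | (k=5,j=2): S=123.6209, (K−S)⁺=0.0000, hold=9.8523 ⇒ V=9.8523 continue | (k=5,j=3): S=182.1780, (K−S)⁺=0.0000, hold=0.0000 ⇒ V=0.0000 continue | (k=5,j=4): S=268.4727, (K−S)⁺=0.0000, hold=0.0000 ⇒ V=0.0000 continue | (k=5,j=5): S=395.6438, (K−S)⁺=0.0000, hold=0.0000 ⇒ V=0.0000 continue  boundary S*=83.8856
step 4: (k=4,j=0): S=69.1012, (K−S)⁺=52.0988, hold=50.5563 ⇒ V=52.0988 exercise | (k=4,j=1): S=101.8333, (K−S)⁺=19.3667, hold=23.6975 ⇒ V=23.6975 continue | (k=4,j=2): S=150.0700, (K−S)⁺=0.0000, hold=5.0121 ⇒ V=5.0121 continue | (k=4,j=3): S=221.1557, (K−S)⁺=0.0000, hold=0.0000 ⇒ V=0.0000 continue | (k=4,j=4): S=325.9135, (K−S)⁺=0.0000, hold=0.0000 ⇒ V=0.0000 continue  boundary S*=69.1012
step 3: (k=3,j=0): S=83.8856, (K−S)⁺=37.3144, hold=37.8444 ⇒ V=37.8444 continue | (k=3,j=1): S=123.6209, (K−S)⁺=0.0000, hold=14.4541 ⇒ V=14.4541 continue | (k=3,j=2): S=182.1780, (K−S)⁺=0.0000, hold=2.5498 ⇒ V=2.5498 continue | (k=3,j=3): S=268.4727, (K−S)⁺=0.0000, hold=0.0000 ⇒ V=0.0000 continue  boundary S*=-
step 2: (k=2,j=0): S=101.8333, (K−S)⁺=19.3667, hold=26.1693 ⇒ V=26.1693 continue | (k=2,j=1): S=150.0700, (K−S)⁺=0.0000, hold=8.5733 ⇒ V=8.5733 continue | (k=2,j=2): S=221.1557, (K−S)⁺=0.0000, hold=1.2971 ⇒ V=1.2971 continue  boundary S*=-
step 1: (k=1,j=0): S=123.6209, (K−S)⁺=0.0000, hold=17.4157 ⇒ V=17.4157 continue | (k=1,j=1): S=182.1780, (K−S)⁺=0.0000, hold=4.9822 ⇒ V=4.9822 continue  boundary S*=-
step 0: (k=0,j=0): S=150.0700, (K−S)⁺=0.0000, hold=11.2440 ⇒ V=11.2440 continue  boundary S*=-

price = 11.2440
boundary = - - - - 69.1012 83.8856 101.8333
tree:
11.2440
17.4157 4.9822
26.1693 8.5733 1.2971
37.8444 14.4541 2.5498 0.0000
52.0988 23.6975 5.0121 0.0000 0.0000
64.2776 37.3144 9.8523 0.0000 0.0000 0.0000
74.3099 52.0988 19.3667 0.0000 0.0000 0.0000 0.0000
82.5741 64.2776 37.3144 0.0000 0.0000 0.0000 0.0000 0.0000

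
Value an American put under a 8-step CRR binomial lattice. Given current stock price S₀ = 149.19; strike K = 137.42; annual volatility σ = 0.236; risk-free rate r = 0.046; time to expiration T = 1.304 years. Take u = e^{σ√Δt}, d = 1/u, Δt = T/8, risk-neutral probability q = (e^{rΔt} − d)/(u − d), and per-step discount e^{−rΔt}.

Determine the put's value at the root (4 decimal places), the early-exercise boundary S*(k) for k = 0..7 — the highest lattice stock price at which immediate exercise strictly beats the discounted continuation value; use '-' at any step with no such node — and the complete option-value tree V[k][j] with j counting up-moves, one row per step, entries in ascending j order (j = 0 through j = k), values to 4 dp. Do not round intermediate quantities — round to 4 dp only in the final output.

Δt=0.16300  u=1.09997  d=0.90912  q=0.51563  discount=0.99253
step 8 (expiry): payoffs max(K−S,0) = 67.8055 53.1913 35.5093 14.1153 0.0000 0.0000 0.0000 0.0000 0.0000
step 7: (k=7,j=0): S=76.5738, (K−S)⁺=60.8462, hold=59.8197 ⇒ V=60.8462 exercise | (k=7,j=1): S=92.6488, (K−S)⁺=44.7712, hold=43.7447 ⇒ V=44.7712 exercise | (k=7,j=2): S=112.0985, (K−S)⁺=25.3215, hold=24.2950 ⇒ V=25.3215 exercise | (k=7,j=3): S=135.6312, (K−S)⁺=1.7888, hold=6.7859 ⇒ V=6.7859 continue | (k=7,j=4): S=164.1042, (K−S)⁺=0.0000, hold=0.0000 ⇒ V=0.0000 continue | (k=7,j=5): S=198.5544, (K−S)⁺=0.0000, hold=0.0000 ⇒ V=0.0000 continue | (k=7,j=6): S=240.2368, (K−S)⁺=0.0000, hold=0.0000 ⇒ V=0.0000 continue | (k=7,j=7): S=290.6695, (K−S)⁺=0.0000, hold=0.0000 ⇒ V=0.0000 continue  boundary S*=112.0985
step 6: (k=6,j=0): S=84.2287, (K−S)⁺=53.1913, hold=52.1648 ⇒ V=53.1913 exercise | (k=6,j=1): S=101.9107, (K−S)⁺=35.5093, hold=34.4828 ⇒ V=35.5093 exercise | (k=6,j=2): S=123.3047, (K−S)⁺=14.1153, hold=15.6462 ⇒ V=15.6462 continue | (k=6,j=3): S=149.1900, (K−S)⁺=0.0000, hold=3.2623 ⇒ V=3.2623 continue | (k=6,j=4): S=180.5093, (K−S)⁺=0.0000, hold=0.0000 ⇒ V=0.0000 continue | (k=6,j=5): S=218.4035, (K−S)⁺=0.0000, hold=0.0000 ⇒ V=0.0000 continue | (k=6,j=6): S=264.2527, (K−S)⁺=0.0000, hold=0.0000 ⇒ V=0.0000 continue  boundary S*=101.9107
step 5: (k=5,j=0): S=92.6488, (K−S)⁺=44.7712, hold=43.7447 ⇒ V=44.7712 exercise | (k=5,j=1): S=112.0985, (K−S)⁺=25.3215, hold=25.0785 ⇒ V=25.3215 exercise | (k=5,j=2): S=135.6312, (K−S)⁺=1.7888, hold=9.1915 ⇒ V=9.1915 continue | (k=5,j=3): S=164.1042, (K−S)⁺=0.0000, hold=1.5684 ⇒ V=1.5684 continue | (k=5,j=4): S=198.5544, (K−S)⁺=0.0000, hold=0.0000 ⇒ V=0.0000 continue | (k=5,j=5): S=240.2368, (K−S)⁺=0.0000, hold=0.0000 ⇒ V=0.0000 continue  boundary S*=112.0985
step 4: (k=4,j=0): S=101.9107, (K−S)⁺=35.5093, hold=34.4828 ⇒ V=35.5093 exercise | (k=4,j=1): S=123.3047, (K−S)⁺=14.1153, hold=16.8773 ⇒ V=16.8773 continue | (k=4,j=2): S=149.1900, (K−S)⁺=0.0000, hold=5.2214 ⇒ V=5.2214 continue | (k=4,j=3): S=180.5093, (K−S)⁺=0.0000, hold=0.7540 ⇒ V=0.7540 continue | (k=4,j=4): S=218.4035, (K−S)⁺=0.0000, hold=0.0000 ⇒ V=0.0000 continue  boundary S*=101.9107
step 3: (k=3,j=0): S=112.0985, (K−S)⁺=25.3215, hold=25.7085 ⇒ V=25.7085 continue | (k=3,j=1): S=135.6312, (K−S)⁺=1.7888, hold=10.7860 ⇒ V=10.7860 continue | (k=3,j=2): S=164.1042, (K−S)⁺=0.0000, hold=2.8961 ⇒ V=2.8961 continue | (k=3,j=3): S=198.5544, (K−S)⁺=0.0000, hold=0.3625 ⇒ V=0.3625 continue  boundary S*=-
step 2: (k=2,j=0): S=123.3047, (K−S)⁺=14.1153, hold=17.8794 ⇒ V=17.8794 continue | (k=2,j=1): S=149.1900, (K−S)⁺=0.0000, hold=6.6675 ⇒ V=6.6675 continue | (k=2,j=2): S=180.5093, (K−S)⁺=0.0000, hold=1.5778 ⇒ V=1.5778 continue  boundary S*=-
step 1: (k=1,j=0): S=135.6312, (K−S)⁺=1.7888, hold=12.0078 ⇒ V=12.0078 continue | (k=1,j=1): S=164.1042, (K−S)⁺=0.0000, hold=4.0129 ⇒ V=4.0129 continue  boundary S*=-
step 0: (k=0,j=0): S=149.1900, (K−S)⁺=0.0000, hold=7.8265 ⇒ V=7.8265 continue  boundary S*=-

price = 7.8265
boundary = - - - - 101.9107 112.0985 101.9107 112.0985
tree:
7.8265
12.0078 4.0129
17.8794 6.6675 1.5778
25.7085 10.7860 2.8961 0.3625
35.5093 16.8773 5.2214 0.7540 0.0000
44.7712 25.3215 9.1915 1.5684 0.0000 0.0000
53.1913 35.5093 15.6462 3.2623 0.0000 0.0000 0.0000
60.8462 44.7712 25.3215 6.7859 0.0000 0.0000 0.0000 0.0000
67.8055 53.1913 35.5093 14.1153 0.0000 0.0000 0.0000 0.0000 0.0000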